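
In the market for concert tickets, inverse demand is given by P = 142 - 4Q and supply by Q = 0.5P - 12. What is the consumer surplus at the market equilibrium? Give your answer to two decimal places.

Rewriting supply in inverse form: P = 24 + 2Q.
Equilibrium: 142 - 4Q = 24 + 2Q, so Q* = 19.6667 and P* = 63.3333.
CS is the area between the demand curve and P* from 0 to Q*: (1/2)(19.6667)(78.6667) = 773.5556.

773.56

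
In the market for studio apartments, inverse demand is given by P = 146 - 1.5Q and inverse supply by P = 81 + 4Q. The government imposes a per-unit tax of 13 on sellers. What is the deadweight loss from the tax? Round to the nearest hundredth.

15.36

Pre-tax equilibrium: 146 - 1.5Q = 81 + 4Q gives Q* = 11.8182, P* = 128.2727.
With the tax, sellers need 13 more per unit: 146 - 1.5Q = 81 + 4Q + 13, so Q_t = 9.4545. Buyers pay P_b = 131.8182; sellers receive P_s = P_b - 13 = 118.8182.
The welfare triangle lost has base Q* - Q_t = 2.3636 and height t = 13, so DWL = (1/2)(2.3636)(13) = 15.3636.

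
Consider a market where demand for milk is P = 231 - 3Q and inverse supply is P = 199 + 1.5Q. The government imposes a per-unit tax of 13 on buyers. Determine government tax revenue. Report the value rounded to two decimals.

54.89

Without the tax, 231 - 3Q = 199 + 1.5Q so Q* = 7.1111 and P* = 209.6667.
With the tax, buyers' net willingness to pay falls by 13: (231 - 13) - 3Q = 199 + 1.5Q, so Q_t = 4.2222. Buyers pay P_b = 218.3333; sellers receive P_s = P_b - 13 = 205.3333.
Tax revenue = t x Q_t = 13 x 4.2222 = 54.8889.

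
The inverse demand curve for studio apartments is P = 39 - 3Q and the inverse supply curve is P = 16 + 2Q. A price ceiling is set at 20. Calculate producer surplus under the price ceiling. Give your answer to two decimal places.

Free-market equilibrium: 39 - 3Q = 16 + 2Q gives Q* = 4.6, P* = 25.2.
At the ceiling price 20, quantity supplied is (20 - 16)/2 = 2; supply is the short side, so Q = 2 trades at P = 20.
PS is the triangle above supply below 20: (1/2)(2)(20 - 16) = 4.

4.00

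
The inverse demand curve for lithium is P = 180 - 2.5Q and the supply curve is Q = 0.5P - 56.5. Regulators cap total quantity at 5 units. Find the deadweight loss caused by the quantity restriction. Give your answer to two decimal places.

220.03

Rewriting supply in inverse form: P = 113 + 2Q.
Unrestricted equilibrium: Q* = (180 - 113)/(2.5 + 2) = 14.8889.
At Q = 5 the demand price is 180 - 2.5(5) = 167.5 and the supply price is 113 + 2(5) = 123.
Deadweight loss is the triangle between the curves from 5 to 14.8889: (1/2)(167.5 - 123)(14.8889 - 5) = 220.0278.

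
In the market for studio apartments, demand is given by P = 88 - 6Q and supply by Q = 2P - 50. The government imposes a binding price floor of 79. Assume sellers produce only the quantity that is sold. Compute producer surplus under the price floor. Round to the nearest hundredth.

80.44

Rewriting supply in inverse form: P = 25 + 0.5Q.
Free-market equilibrium: 88 - 6Q = 25 + 0.5Q gives Q* = 9.6923, P* = 29.8462.
At the floor price 79, quantity demanded is (88 - 79)/6 = 1.5; demand is the short side, so Q = 1.5 trades at P = 79.
The supply price at Q = 1.5 is 25.75. PS is the trapezoid between 79 and supply over [0, 1.5]: (1/2)[(79 - 25) + (79 - 25.75)](1.5) = 80.4375.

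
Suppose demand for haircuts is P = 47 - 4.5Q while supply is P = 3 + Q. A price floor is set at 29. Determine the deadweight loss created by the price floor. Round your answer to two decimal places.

Free-market equilibrium: 47 - 4.5Q = 3 + Q gives Q* = 8, P* = 11.
At P = 29, buyers demand (47 - 29)/4.5 = 4 while sellers would supply more, so the quantity traded is 4 at price 29.
The lost-trades triangle has base Q* - 4 = 4 and height equal to the gap between the curves at Q = 4, which is 29 - 7 = 22. DWL = (1/2)(4)(22) = 44.

44.00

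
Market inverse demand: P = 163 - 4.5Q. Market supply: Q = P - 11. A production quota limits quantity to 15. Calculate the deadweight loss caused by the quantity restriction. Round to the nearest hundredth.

439.11

Rewriting supply in inverse form: P = 11 + Q.
Without the quota, 163 - 4.5Q = 11 + Q gives Q* = 27.6364.
At Q = 15 the demand price is 163 - 4.5(15) = 95.5 and the supply price is 11 + (15) = 26.
DWL = (1/2)(gap between curves at 15) x (Q* - 15) = (1/2)(69.5)(12.6364) = 439.1136.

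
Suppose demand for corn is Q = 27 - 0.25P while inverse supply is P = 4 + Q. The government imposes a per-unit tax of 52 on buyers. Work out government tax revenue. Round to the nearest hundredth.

540.80

Rewriting demand in inverse form: P = 108 - 4Q.
Pre-tax equilibrium: 108 - 4Q = 4 + Q gives Q* = 20.8, P* = 24.8.
A tax on buyers shifts demand down by 52: (108 - 52) - 4Q = 4 + Q, so Q_t = 10.4. Buyers pay P_b = 66.4; sellers receive P_s = P_b - 52 = 14.4.
Tax revenue = t x Q_t = 52 x 10.4 = 540.8.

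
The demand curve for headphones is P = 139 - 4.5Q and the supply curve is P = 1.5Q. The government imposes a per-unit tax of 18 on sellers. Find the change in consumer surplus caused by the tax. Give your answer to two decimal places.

Pre-tax equilibrium: 139 - 4.5Q = 1.5Q gives Q* = 23.1667, P* = 34.75.
With the tax, sellers need 18 more per unit: 139 - 4.5Q = 1.5Q + 18, so Q_t = 20.1667. Buyers pay P_b = 48.25; sellers receive P_s = P_b - 18 = 30.25.
CS falls from (1/2)(23.1667)(104.25) = 1207.5625 to (1/2)(20.1667)(90.75) = 915.0625, a change of -292.5.

-292.50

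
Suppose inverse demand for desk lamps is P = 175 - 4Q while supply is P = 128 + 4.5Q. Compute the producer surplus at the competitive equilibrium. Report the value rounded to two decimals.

68.79

Set 175 - 4Q = 128 + 4.5Q, which gives 47 = 8.5Q, so Q* = 5.5294 and P* = 175 - 4(5.5294) = 152.8824.
Producer surplus is the triangle above supply below P*: (1/2)(5.5294)(152.8824 - 128) = (1/2)(5.5294)(24.8824) = 68.7924.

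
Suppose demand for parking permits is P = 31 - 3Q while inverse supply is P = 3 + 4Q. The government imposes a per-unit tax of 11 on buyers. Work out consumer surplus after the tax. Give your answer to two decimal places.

Pre-tax equilibrium: 31 - 3Q = 3 + 4Q gives Q* = 4, P* = 19.
With the tax, buyers' net willingness to pay falls by 11: (31 - 11) - 3Q = 3 + 4Q, so Q_t = 2.4286. Buyers pay P_b = 23.7143; sellers receive P_s = P_b - 11 = 12.7143.
CS = (1/2)(Q_t)(31 - P_b) = (1/2)(2.4286)(7.2857) = 8.8469.

8.85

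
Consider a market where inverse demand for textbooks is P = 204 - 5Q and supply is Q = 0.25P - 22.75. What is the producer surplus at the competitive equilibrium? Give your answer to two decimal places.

Rewriting supply in inverse form: P = 91 + 4Q.
Set 204 - 5Q = 91 + 4Q, which gives 113 = 9Q, so Q* = 12.5556 and P* = 204 - 5(12.5556) = 141.2222.
The supply curve's price intercept is 91, so PS = (1/2)(Q*)(P* - 91) = (1/2)(12.5556)(50.2222) = 315.284.

315.28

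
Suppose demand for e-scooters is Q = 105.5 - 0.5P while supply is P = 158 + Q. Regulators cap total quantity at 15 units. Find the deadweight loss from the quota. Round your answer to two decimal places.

10.67

Rewriting demand in inverse form: P = 211 - 2Q.
Without the quota, 211 - 2Q = 158 + Q gives Q* = 17.6667.
At Q = 15 the demand price is 211 - 2(15) = 181 and the supply price is 158 + (15) = 173.
DWL = (1/2)(gap between curves at 15) x (Q* - 15) = (1/2)(8)(2.6667) = 10.6667.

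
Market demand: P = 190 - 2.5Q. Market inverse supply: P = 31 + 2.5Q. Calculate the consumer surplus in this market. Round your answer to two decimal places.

1264.05

Setting demand equal to supply, 159 = 5Q, so Q* = 31.8 and P* = 110.5.
CS is the area between the demand curve and P* from 0 to Q*: (1/2)(31.8)(79.5) = 1264.05.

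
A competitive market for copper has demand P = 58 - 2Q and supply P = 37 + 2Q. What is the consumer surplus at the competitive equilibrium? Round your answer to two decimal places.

Set 58 - 2Q = 37 + 2Q, which gives 21 = 4Q, so Q* = 5.25 and P* = 58 - 2(5.25) = 47.5.
Consumer surplus is the triangle under demand above P*: (1/2)(5.25)(58 - 47.5) = (1/2)(5.25)(10.5) = 27.5625.

27.56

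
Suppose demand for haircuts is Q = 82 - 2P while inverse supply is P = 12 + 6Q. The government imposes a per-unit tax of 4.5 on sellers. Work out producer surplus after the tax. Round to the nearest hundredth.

42.62

Rewriting demand in inverse form: P = 41 - 0.5Q.
Without the tax, 41 - 0.5Q = 12 + 6Q so Q* = 4.4615 and P* = 38.7692.
With the tax, sellers need 4.5 more per unit: 41 - 0.5Q = 12 + 6Q + 4.5, so Q_t = 3.7692. Buyers pay P_b = 39.1154; sellers receive P_s = P_b - 4.5 = 34.6154.
Producer surplus is the triangle above supply below P_s: (1/2)(3.7692)(34.6154 - 12) = 42.6213.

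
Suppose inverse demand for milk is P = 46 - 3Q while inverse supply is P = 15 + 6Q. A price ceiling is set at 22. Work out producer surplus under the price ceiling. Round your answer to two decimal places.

4.08

Free-market equilibrium: 46 - 3Q = 15 + 6Q gives Q* = 3.4444, P* = 35.6667.
At the ceiling price 22, quantity supplied is (22 - 15)/6 = 1.1667; supply is the short side, so Q = 1.1667 trades at P = 22.
PS is the triangle above supply below 22: (1/2)(1.1667)(22 - 15) = 4.0833.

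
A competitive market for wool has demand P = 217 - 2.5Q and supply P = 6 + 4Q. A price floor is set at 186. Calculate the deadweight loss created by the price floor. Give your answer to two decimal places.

Without the control, 217 - 2.5Q = 6 + 4Q so Q* = 32.4615 and P* = 135.8462.
At the floor price 186, quantity demanded is (217 - 186)/2.5 = 12.4; demand is the short side, so Q = 12.4 trades at P = 186.
The lost-trades triangle has base Q* - 12.4 = 20.0615 and height equal to the gap between the curves at Q = 12.4, which is 186 - 55.6 = 130.4. DWL = (1/2)(20.0615)(130.4) = 1308.0123.

1308.01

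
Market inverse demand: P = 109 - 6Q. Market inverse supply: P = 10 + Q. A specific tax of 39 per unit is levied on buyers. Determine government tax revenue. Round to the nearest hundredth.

334.29

Pre-tax equilibrium: 109 - 6Q = 10 + Q gives Q* = 14.1429, P* = 24.1429.
A tax on buyers shifts demand down by 39: (109 - 39) - 6Q = 10 + Q, so Q_t = 8.5714. Buyers pay P_b = 57.5714; sellers receive P_s = P_b - 39 = 18.5714.
Revenue is the tax times quantity traded: 39 x 8.5714 = 334.2857.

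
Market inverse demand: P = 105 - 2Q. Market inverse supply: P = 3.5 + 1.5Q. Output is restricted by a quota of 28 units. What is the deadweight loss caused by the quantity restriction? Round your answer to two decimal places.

Unrestricted equilibrium: Q* = (105 - 3.5)/(2 + 1.5) = 29.
At Q = 28 the demand price is 105 - 2(28) = 49 and the supply price is 3.5 + 1.5(28) = 45.5.
Deadweight loss is the triangle between the curves from 28 to 29: (1/2)(49 - 45.5)(29 - 28) = 1.75.

1.75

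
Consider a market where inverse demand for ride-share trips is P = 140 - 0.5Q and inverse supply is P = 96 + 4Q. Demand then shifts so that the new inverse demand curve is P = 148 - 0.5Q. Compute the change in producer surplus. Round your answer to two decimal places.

Initial equilibrium: Q_0 = 9.7778, P_0 = 135.1111; CS_0 = (1/2)(9.7778)(4.8889) = 23.9012, PS_0 = (1/2)(9.7778)(39.1111) = 191.2099.
New equilibrium: 148 - 0.5Q = 96 + 4Q gives Q_1 = 11.5556, P_1 = 142.2222; CS_1 = 33.3827, PS_1 = 267.0617.
Change in producer surplus = 267.0617 - 191.2099 = 75.8519.

75.85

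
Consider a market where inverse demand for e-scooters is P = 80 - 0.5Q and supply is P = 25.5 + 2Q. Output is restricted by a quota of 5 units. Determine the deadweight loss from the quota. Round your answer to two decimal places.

Unrestricted equilibrium: Q* = (80 - 25.5)/(0.5 + 2) = 21.8.
At Q = 5 the demand price is 80 - 0.5(5) = 77.5 and the supply price is 25.5 + 2(5) = 35.5.
DWL = (1/2)(gap between curves at 5) x (Q* - 5) = (1/2)(42)(16.8) = 352.8.

352.80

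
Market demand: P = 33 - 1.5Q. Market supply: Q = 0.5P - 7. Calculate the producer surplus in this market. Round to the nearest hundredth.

Rewriting supply in inverse form: P = 14 + 2Q.
Setting demand equal to supply, 19 = 3.5Q, so Q* = 5.4286 and P* = 24.8571.
The supply curve's price intercept is 14, so PS = (1/2)(Q*)(P* - 14) = (1/2)(5.4286)(10.8571) = 29.4694.

29.47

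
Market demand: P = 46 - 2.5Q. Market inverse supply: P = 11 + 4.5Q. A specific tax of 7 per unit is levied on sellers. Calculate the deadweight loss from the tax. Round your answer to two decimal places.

3.50

Pre-tax equilibrium: 46 - 2.5Q = 11 + 4.5Q gives Q* = 5, P* = 33.5.
A tax on sellers shifts supply up by 7: 46 - 2.5Q = 11 + 4.5Q + 7, so Q_t = 4. Buyers pay P_b = 36; sellers receive P_s = P_b - 7 = 29.
Deadweight loss is the triangle between the curves from Q_t to Q*: (1/2)(5 - 4)(7) = 3.5.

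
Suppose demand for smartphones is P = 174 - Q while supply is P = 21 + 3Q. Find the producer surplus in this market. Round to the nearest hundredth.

2194.59

Equilibrium: 174 - Q = 21 + 3Q, so Q* = 38.25 and P* = 135.75.
Producer surplus is the triangle above supply below P*: (1/2)(38.25)(135.75 - 21) = (1/2)(38.25)(114.75) = 2194.5938.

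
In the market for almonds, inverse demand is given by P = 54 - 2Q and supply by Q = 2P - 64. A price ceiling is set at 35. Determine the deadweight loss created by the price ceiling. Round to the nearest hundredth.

Rewriting supply in inverse form: P = 32 + 0.5Q.
Without the control, 54 - 2Q = 32 + 0.5Q so Q* = 8.8 and P* = 36.4.
At the ceiling price 35, quantity supplied is (35 - 32)/0.5 = 6; supply is the short side, so Q = 6 trades at P = 35.
The lost-trades triangle has base Q* - 6 = 2.8 and height equal to the gap between the curves at Q = 6, which is 42 - 35 = 7. DWL = (1/2)(2.8)(7) = 9.8.

9.80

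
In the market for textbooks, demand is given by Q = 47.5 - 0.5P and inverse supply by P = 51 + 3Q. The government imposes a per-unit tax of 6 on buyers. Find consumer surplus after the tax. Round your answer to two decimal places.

Rewriting demand in inverse form: P = 95 - 2Q.
Without the tax, 95 - 2Q = 51 + 3Q so Q* = 8.8 and P* = 77.4.
A tax on buyers shifts demand down by 6: (95 - 6) - 2Q = 51 + 3Q, so Q_t = 7.6. Buyers pay P_b = 79.8; sellers receive P_s = P_b - 6 = 73.8.
Consumer surplus is the triangle under demand above P_b: (1/2)(7.6)(95 - 79.8) = 57.76.

57.76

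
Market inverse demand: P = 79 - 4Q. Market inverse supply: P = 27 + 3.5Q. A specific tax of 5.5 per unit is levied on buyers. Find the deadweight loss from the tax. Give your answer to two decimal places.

2.02

Without the tax, 79 - 4Q = 27 + 3.5Q so Q* = 6.9333 and P* = 51.2667.
A tax on buyers shifts demand down by 5.5: (79 - 5.5) - 4Q = 27 + 3.5Q, so Q_t = 6.2. Buyers pay P_b = 54.2; sellers receive P_s = P_b - 5.5 = 48.7.
Deadweight loss is the triangle between the curves from Q_t to Q*: (1/2)(6.9333 - 6.2)(5.5) = 2.0167.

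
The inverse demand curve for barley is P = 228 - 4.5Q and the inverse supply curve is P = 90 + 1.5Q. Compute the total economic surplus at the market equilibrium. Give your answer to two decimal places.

1587.00

Equilibrium: 228 - 4.5Q = 90 + 1.5Q, so Q* = 23 and P* = 124.5.
CS = (1/2)(23)(103.5) = 1190.25 and PS = (1/2)(23)(34.5) = 396.75, so total surplus = 1587.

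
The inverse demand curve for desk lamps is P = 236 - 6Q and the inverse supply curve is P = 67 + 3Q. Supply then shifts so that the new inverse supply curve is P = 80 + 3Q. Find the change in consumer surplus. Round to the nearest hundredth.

-156.48

Initial equilibrium: Q_0 = 18.7778, P_0 = 123.3333; CS_0 = (1/2)(18.7778)(112.6667) = 1057.8148, PS_0 = (1/2)(18.7778)(56.3333) = 528.9074.
New equilibrium: 236 - 6Q = 80 + 3Q gives Q_1 = 17.3333, P_1 = 132; CS_1 = 901.3333, PS_1 = 450.6667.
Change in consumer surplus = 901.3333 - 1057.8148 = -156.4815.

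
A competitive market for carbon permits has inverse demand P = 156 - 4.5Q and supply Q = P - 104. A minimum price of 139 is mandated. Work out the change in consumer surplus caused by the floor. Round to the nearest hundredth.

-169.01

Rewriting supply in inverse form: P = 104 + Q.
Free-market equilibrium: 156 - 4.5Q = 104 + Q gives Q* = 9.4545, P* = 113.4545.
At P = 139, buyers demand (156 - 139)/4.5 = 3.7778 while sellers would supply more, so the quantity traded is 3.7778 at price 139.
CS goes from (1/2)(9.4545)(42.5455) = 201.124 to 32.1111 (computed as (156 - 139)(3.7778) - (1/2)(4.5)(3.7778)^2), a change of -169.0129.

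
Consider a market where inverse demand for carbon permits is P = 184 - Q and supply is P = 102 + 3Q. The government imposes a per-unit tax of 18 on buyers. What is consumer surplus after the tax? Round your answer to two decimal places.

128.00

Pre-tax equilibrium: 184 - Q = 102 + 3Q gives Q* = 20.5, P* = 163.5.
A tax on buyers shifts demand down by 18: (184 - 18) - Q = 102 + 3Q, so Q_t = 16. Buyers pay P_b = 168; sellers receive P_s = P_b - 18 = 150.
CS = (1/2)(Q_t)(184 - P_b) = (1/2)(16)(16) = 128.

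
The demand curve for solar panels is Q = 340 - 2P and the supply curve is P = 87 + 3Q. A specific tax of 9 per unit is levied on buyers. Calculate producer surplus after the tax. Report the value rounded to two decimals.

670.53

Rewriting demand in inverse form: P = 170 - 0.5Q.
Without the tax, 170 - 0.5Q = 87 + 3Q so Q* = 23.7143 and P* = 158.1429.
With the tax, buyers' net willingness to pay falls by 9: (170 - 9) - 0.5Q = 87 + 3Q, so Q_t = 21.1429. Buyers pay P_b = 159.4286; sellers receive P_s = P_b - 9 = 150.4286.
PS = (1/2)(Q_t)(P_s - 87) = (1/2)(21.1429)(63.4286) = 670.5306.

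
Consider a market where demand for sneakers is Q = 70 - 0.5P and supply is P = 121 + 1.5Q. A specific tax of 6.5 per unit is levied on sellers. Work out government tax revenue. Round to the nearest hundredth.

23.21

Rewriting demand in inverse form: P = 140 - 2Q.
Without the tax, 140 - 2Q = 121 + 1.5Q so Q* = 5.4286 and P* = 129.1429.
A tax on sellers shifts supply up by 6.5: 140 - 2Q = 121 + 1.5Q + 6.5, so Q_t = 3.5714. Buyers pay P_b = 132.8571; sellers receive P_s = P_b - 6.5 = 126.3571.
Revenue is the tax times quantity traded: 6.5 x 3.5714 = 23.2143.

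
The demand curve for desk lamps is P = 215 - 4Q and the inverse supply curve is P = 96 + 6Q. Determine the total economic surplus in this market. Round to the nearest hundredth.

708.05

Set 215 - 4Q = 96 + 6Q, which gives 119 = 10Q, so Q* = 11.9 and P* = 215 - 4(11.9) = 167.4.
CS = (1/2)(11.9)(47.6) = 283.22 and PS = (1/2)(11.9)(71.4) = 424.83, so total surplus = 708.05.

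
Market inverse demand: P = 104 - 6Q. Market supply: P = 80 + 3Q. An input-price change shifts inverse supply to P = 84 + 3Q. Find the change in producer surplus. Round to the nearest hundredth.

-3.26

Initial equilibrium: Q_0 = 2.6667, P_0 = 88; CS_0 = (1/2)(2.6667)(16) = 21.3333, PS_0 = (1/2)(2.6667)(8) = 10.6667.
New equilibrium: 104 - 6Q = 84 + 3Q gives Q_1 = 2.2222, P_1 = 90.6667; CS_1 = 14.8148, PS_1 = 7.4074.
Change in producer surplus = 7.4074 - 10.6667 = -3.2593.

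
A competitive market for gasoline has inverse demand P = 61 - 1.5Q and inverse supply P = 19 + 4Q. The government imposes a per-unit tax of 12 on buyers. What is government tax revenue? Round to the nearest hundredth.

Pre-tax equilibrium: 61 - 1.5Q = 19 + 4Q gives Q* = 7.6364, P* = 49.5455.
A tax on buyers shifts demand down by 12: (61 - 12) - 1.5Q = 19 + 4Q, so Q_t = 5.4545. Buyers pay P_b = 52.8182; sellers receive P_s = P_b - 12 = 40.8182.
Revenue is the tax times quantity traded: 12 x 5.4545 = 65.4545.

65.45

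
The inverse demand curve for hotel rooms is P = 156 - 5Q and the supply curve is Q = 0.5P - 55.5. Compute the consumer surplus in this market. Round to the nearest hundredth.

Rewriting supply in inverse form: P = 111 + 2Q.
Equilibrium: 156 - 5Q = 111 + 2Q, so Q* = 6.4286 and P* = 123.8571.
The demand choke price is 156, so CS = (1/2)(Q*)(156 - P*) = (1/2)(6.4286)(32.1429) = 103.3163.

103.32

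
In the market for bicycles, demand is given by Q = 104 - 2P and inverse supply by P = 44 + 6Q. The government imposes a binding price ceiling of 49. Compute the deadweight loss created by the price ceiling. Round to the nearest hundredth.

Rewriting demand in inverse form: P = 52 - 0.5Q.
Free-market equilibrium: 52 - 0.5Q = 44 + 6Q gives Q* = 1.2308, P* = 51.3846.
At P = 49, sellers supply (49 - 44)/6 = 0.8333 while buyers want more, so the quantity traded is 0.8333 at price 49.
The lost-trades triangle has base Q* - 0.8333 = 0.3974 and height equal to the gap between the curves at Q = 0.8333, which is 51.5833 - 49 = 2.5833. DWL = (1/2)(0.3974)(2.5833) = 0.5134.

0.51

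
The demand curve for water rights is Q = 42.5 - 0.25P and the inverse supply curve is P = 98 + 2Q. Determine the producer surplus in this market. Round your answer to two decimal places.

144.00

Rewriting demand in inverse form: P = 170 - 4Q.
Equilibrium: 170 - 4Q = 98 + 2Q, so Q* = 12 and P* = 122.
Producer surplus is the triangle above supply below P*: (1/2)(12)(122 - 98) = (1/2)(12)(24) = 144.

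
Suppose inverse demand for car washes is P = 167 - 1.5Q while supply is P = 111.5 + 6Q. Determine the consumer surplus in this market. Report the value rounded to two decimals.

Set 167 - 1.5Q = 111.5 + 6Q, which gives 55.5 = 7.5Q, so Q* = 7.4 and P* = 167 - 1.5(7.4) = 155.9.
The demand choke price is 167, so CS = (1/2)(Q*)(167 - P*) = (1/2)(7.4)(11.1) = 41.07.

41.07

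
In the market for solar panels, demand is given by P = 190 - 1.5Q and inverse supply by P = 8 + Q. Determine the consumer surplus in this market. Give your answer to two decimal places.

Setting demand equal to supply, 182 = 2.5Q, so Q* = 72.8 and P* = 80.8.
CS is the area between the demand curve and P* from 0 to Q*: (1/2)(72.8)(109.2) = 3974.88.

3974.88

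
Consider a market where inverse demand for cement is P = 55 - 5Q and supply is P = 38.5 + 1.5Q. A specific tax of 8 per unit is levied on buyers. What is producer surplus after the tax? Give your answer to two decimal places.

Without the tax, 55 - 5Q = 38.5 + 1.5Q so Q* = 2.5385 and P* = 42.3077.
A tax on buyers shifts demand down by 8: (55 - 8) - 5Q = 38.5 + 1.5Q, so Q_t = 1.3077. Buyers pay P_b = 48.4615; sellers receive P_s = P_b - 8 = 40.4615.
Producer surplus is the triangle above supply below P_s: (1/2)(1.3077)(40.4615 - 38.5) = 1.2825.

1.28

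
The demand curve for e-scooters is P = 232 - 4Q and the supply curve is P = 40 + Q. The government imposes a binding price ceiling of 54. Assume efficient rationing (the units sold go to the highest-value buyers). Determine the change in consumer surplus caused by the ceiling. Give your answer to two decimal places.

-849.12

Free-market equilibrium: 232 - 4Q = 40 + Q gives Q* = 38.4, P* = 78.4.
At P = 54, sellers supply (54 - 40)/1 = 14 while buyers want more, so the quantity traded is 14 at price 54.
CS goes from (1/2)(38.4)(153.6) = 2949.12 to 2100 (computed as (232 - 54)(14) - (1/2)(4)(14)^2), a change of -849.12.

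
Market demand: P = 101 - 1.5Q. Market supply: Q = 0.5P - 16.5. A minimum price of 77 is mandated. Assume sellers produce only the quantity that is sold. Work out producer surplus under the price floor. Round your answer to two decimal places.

448.00

Rewriting supply in inverse form: P = 33 + 2Q.
Free-market equilibrium: 101 - 1.5Q = 33 + 2Q gives Q* = 19.4286, P* = 71.8571.
At P = 77, buyers demand (101 - 77)/1.5 = 16 while sellers would supply more, so the quantity traded is 16 at price 77.
The supply price at Q = 16 is 65. PS is the trapezoid between 77 and supply over [0, 16]: (1/2)[(77 - 33) + (77 - 65)](16) = 448.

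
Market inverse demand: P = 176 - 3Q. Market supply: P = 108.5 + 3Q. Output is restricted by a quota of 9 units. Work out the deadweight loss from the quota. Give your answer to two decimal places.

Unrestricted equilibrium: Q* = (176 - 108.5)/(3 + 3) = 11.25.
At Q = 9 the demand price is 176 - 3(9) = 149 and the supply price is 108.5 + 3(9) = 135.5.
Deadweight loss is the triangle between the curves from 9 to 11.25: (1/2)(149 - 135.5)(11.25 - 9) = 15.1875.

15.19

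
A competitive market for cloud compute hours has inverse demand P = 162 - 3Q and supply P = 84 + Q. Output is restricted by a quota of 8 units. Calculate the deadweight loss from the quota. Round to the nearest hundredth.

Without the quota, 162 - 3Q = 84 + Q gives Q* = 19.5.
At Q = 8 the demand price is 162 - 3(8) = 138 and the supply price is 84 + (8) = 92.
DWL = (1/2)(gap between curves at 8) x (Q* - 8) = (1/2)(46)(11.5) = 264.5.

264.50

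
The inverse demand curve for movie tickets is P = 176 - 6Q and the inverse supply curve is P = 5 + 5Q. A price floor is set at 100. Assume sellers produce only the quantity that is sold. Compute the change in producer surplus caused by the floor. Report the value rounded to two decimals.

198.07

Without the control, 176 - 6Q = 5 + 5Q so Q* = 15.5455 and P* = 82.7273.
At P = 100, buyers demand (176 - 100)/6 = 12.6667 while sellers would supply more, so the quantity traded is 12.6667 at price 100.
PS goes from (1/2)(15.5455)(77.7273) = 604.1529 to 802.2222 (computed as (100 - 5)(12.6667) - (1/2)(5)(12.6667)^2), a change of 198.0693.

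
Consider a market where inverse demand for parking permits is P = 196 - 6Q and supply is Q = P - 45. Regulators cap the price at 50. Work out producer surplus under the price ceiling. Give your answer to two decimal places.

Rewriting supply in inverse form: P = 45 + Q.
Without the control, 196 - 6Q = 45 + Q so Q* = 21.5714 and P* = 66.5714.
At the ceiling price 50, quantity supplied is (50 - 45)/1 = 5; supply is the short side, so Q = 5 trades at P = 50.
PS is the triangle above supply below 50: (1/2)(5)(50 - 45) = 12.5.

12.50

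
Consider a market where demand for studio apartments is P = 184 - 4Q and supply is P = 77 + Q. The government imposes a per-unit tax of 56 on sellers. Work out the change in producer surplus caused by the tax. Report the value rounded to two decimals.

-176.96

Pre-tax equilibrium: 184 - 4Q = 77 + Q gives Q* = 21.4, P* = 98.4.
With the tax, sellers need 56 more per unit: 184 - 4Q = 77 + Q + 56, so Q_t = 10.2. Buyers pay P_b = 143.2; sellers receive P_s = P_b - 56 = 87.2.
Producers lose the trapezoid between P_s and P* out to Q_t plus the triangle from Q_t to Q*: change in PS = 52.02 - 228.98 = -176.96.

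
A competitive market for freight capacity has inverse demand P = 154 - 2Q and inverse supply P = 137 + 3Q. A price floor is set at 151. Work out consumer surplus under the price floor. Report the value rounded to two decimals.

2.25

Without the control, 154 - 2Q = 137 + 3Q so Q* = 3.4 and P* = 147.2.
At the floor price 151, quantity demanded is (154 - 151)/2 = 1.5; demand is the short side, so Q = 1.5 trades at P = 151.
CS is the triangle under demand above 151: (1/2)(1.5)(154 - 151) = 2.25.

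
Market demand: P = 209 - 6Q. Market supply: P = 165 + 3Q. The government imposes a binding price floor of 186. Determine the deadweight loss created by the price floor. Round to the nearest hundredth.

5.01

Without the control, 209 - 6Q = 165 + 3Q so Q* = 4.8889 and P* = 179.6667.
At the floor price 186, quantity demanded is (209 - 186)/6 = 3.8333; demand is the short side, so Q = 3.8333 trades at P = 186.
At Q = 3.8333 the demand price is 186 and the supply price is 176.5. Deadweight loss is the triangle between the curves from 3.8333 to 4.8889: (1/2)(186 - 176.5)(4.8889 - 3.8333) = 5.0139.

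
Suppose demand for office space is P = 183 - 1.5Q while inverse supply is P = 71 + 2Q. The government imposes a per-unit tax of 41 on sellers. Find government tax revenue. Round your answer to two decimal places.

831.71

Pre-tax equilibrium: 183 - 1.5Q = 71 + 2Q gives Q* = 32, P* = 135.
With the tax, sellers need 41 more per unit: 183 - 1.5Q = 71 + 2Q + 41, so Q_t = 20.2857. Buyers pay P_b = 152.5714; sellers receive P_s = P_b - 41 = 111.5714.
Tax revenue = t x Q_t = 41 x 20.2857 = 831.7143.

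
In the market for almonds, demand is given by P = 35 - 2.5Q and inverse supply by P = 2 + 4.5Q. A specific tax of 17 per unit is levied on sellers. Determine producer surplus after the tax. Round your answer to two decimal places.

Pre-tax equilibrium: 35 - 2.5Q = 2 + 4.5Q gives Q* = 4.7143, P* = 23.2143.
A tax on sellers shifts supply up by 17: 35 - 2.5Q = 2 + 4.5Q + 17, so Q_t = 2.2857. Buyers pay P_b = 29.2857; sellers receive P_s = P_b - 17 = 12.2857.
PS = (1/2)(Q_t)(P_s - 2) = (1/2)(2.2857)(10.2857) = 11.7551.

11.76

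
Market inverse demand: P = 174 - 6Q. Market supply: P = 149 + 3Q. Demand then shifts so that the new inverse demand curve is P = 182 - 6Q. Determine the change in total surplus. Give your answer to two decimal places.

Initial equilibrium: Q_0 = 2.7778, P_0 = 157.3333; CS_0 = (1/2)(2.7778)(16.6667) = 23.1481, PS_0 = (1/2)(2.7778)(8.3333) = 11.5741.
New equilibrium: 182 - 6Q = 149 + 3Q gives Q_1 = 3.6667, P_1 = 160; CS_1 = 40.3333, PS_1 = 20.1667.
Change in total surplus = (40.3333 + 20.1667) - (23.1481 + 11.5741) = 25.7778.

25.78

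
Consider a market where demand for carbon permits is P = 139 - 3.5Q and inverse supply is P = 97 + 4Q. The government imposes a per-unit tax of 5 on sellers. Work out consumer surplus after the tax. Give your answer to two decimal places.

Pre-tax equilibrium: 139 - 3.5Q = 97 + 4Q gives Q* = 5.6, P* = 119.4.
With the tax, sellers need 5 more per unit: 139 - 3.5Q = 97 + 4Q + 5, so Q_t = 4.9333. Buyers pay P_b = 121.7333; sellers receive P_s = P_b - 5 = 116.7333.
CS = (1/2)(Q_t)(139 - P_b) = (1/2)(4.9333)(17.2667) = 42.5911.

42.59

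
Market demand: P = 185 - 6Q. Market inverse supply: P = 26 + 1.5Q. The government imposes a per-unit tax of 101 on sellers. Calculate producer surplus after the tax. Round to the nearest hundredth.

Without the tax, 185 - 6Q = 26 + 1.5Q so Q* = 21.2 and P* = 57.8.
A tax on sellers shifts supply up by 101: 185 - 6Q = 26 + 1.5Q + 101, so Q_t = 7.7333. Buyers pay P_b = 138.6; sellers receive P_s = P_b - 101 = 37.6.
PS = (1/2)(Q_t)(P_s - 26) = (1/2)(7.7333)(11.6) = 44.8533.

44.85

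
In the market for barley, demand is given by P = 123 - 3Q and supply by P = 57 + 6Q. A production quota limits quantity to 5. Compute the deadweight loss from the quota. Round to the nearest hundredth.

24.50

Without the quota, 123 - 3Q = 57 + 6Q gives Q* = 7.3333.
At Q = 5 the demand price is 123 - 3(5) = 108 and the supply price is 57 + 6(5) = 87.
Deadweight loss is the triangle between the curves from 5 to 7.3333: (1/2)(108 - 87)(7.3333 - 5) = 24.5.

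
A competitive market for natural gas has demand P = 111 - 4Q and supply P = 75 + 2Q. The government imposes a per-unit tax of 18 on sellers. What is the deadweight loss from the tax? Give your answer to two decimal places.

27.00

Without the tax, 111 - 4Q = 75 + 2Q so Q* = 6 and P* = 87.
With the tax, sellers need 18 more per unit: 111 - 4Q = 75 + 2Q + 18, so Q_t = 3. Buyers pay P_b = 99; sellers receive P_s = P_b - 18 = 81.
Deadweight loss is the triangle between the curves from Q_t to Q*: (1/2)(6 - 3)(18) = 27.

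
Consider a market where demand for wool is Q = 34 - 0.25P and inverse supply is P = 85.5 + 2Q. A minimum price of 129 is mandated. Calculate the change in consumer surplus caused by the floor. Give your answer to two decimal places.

-135.56

Rewriting demand in inverse form: P = 136 - 4Q.
Without the control, 136 - 4Q = 85.5 + 2Q so Q* = 8.4167 and P* = 102.3333.
At P = 129, buyers demand (136 - 129)/4 = 1.75 while sellers would supply more, so the quantity traded is 1.75 at price 129.
CS goes from (1/2)(8.4167)(33.6667) = 141.6806 to 6.125 (computed as (136 - 129)(1.75) - (1/2)(4)(1.75)^2), a change of -135.5556.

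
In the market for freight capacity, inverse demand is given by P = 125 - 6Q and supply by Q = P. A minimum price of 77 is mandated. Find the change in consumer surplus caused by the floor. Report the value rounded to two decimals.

-764.63

Rewriting supply in inverse form: P = Q.
Free-market equilibrium: 125 - 6Q = Q gives Q* = 17.8571, P* = 17.8571.
At P = 77, buyers demand (125 - 77)/6 = 8 while sellers would supply more, so the quantity traded is 8 at price 77.
CS goes from (1/2)(17.8571)(107.1429) = 956.6327 to 192 (computed as (125 - 77)(8) - (1/2)(6)(8)^2), a change of -764.6327.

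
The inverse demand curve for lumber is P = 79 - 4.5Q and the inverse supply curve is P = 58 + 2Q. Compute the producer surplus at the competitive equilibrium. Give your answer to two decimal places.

Set 79 - 4.5Q = 58 + 2Q, which gives 21 = 6.5Q, so Q* = 3.2308 and P* = 79 - 4.5(3.2308) = 64.4615.
PS is the area between P* and the supply curve from 0 to Q*: (1/2)(3.2308)(6.4615) = 10.4379.

10.44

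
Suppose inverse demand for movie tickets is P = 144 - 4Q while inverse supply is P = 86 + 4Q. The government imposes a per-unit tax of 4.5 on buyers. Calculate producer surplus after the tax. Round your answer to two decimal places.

89.45

Pre-tax equilibrium: 144 - 4Q = 86 + 4Q gives Q* = 7.25, P* = 115.
With the tax, buyers' net willingness to pay falls by 4.5: (144 - 4.5) - 4Q = 86 + 4Q, so Q_t = 6.6875. Buyers pay P_b = 117.25; sellers receive P_s = P_b - 4.5 = 112.75.
Producer surplus is the triangle above supply below P_s: (1/2)(6.6875)(112.75 - 86) = 89.4453.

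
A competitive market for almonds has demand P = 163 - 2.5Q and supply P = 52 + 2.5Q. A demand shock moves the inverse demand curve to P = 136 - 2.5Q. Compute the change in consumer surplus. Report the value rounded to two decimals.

-263.25

Initial equilibrium: Q_0 = 22.2, P_0 = 107.5; CS_0 = (1/2)(22.2)(55.5) = 616.05, PS_0 = (1/2)(22.2)(55.5) = 616.05.
New equilibrium: 136 - 2.5Q = 52 + 2.5Q gives Q_1 = 16.8, P_1 = 94; CS_1 = 352.8, PS_1 = 352.8.
Change in consumer surplus = 352.8 - 616.05 = -263.25.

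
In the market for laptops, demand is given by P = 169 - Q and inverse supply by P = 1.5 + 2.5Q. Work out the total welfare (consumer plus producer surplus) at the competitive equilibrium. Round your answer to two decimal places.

4008.04

Setting demand equal to supply, 167.5 = 3.5Q, so Q* = 47.8571 and P* = 121.1429.
Total surplus is the full triangle between the curves from 0 to Q*: (1/2)(47.8571)(169 - 1.5) = 4008.0357.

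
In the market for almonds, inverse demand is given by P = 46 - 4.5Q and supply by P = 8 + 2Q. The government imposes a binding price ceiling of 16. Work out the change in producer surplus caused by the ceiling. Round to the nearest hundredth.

Without the control, 46 - 4.5Q = 8 + 2Q so Q* = 5.8462 and P* = 19.6923.
At P = 16, sellers supply (16 - 8)/2 = 4 while buyers want more, so the quantity traded is 4 at price 16.
PS goes from (1/2)(5.8462)(11.6923) = 34.1775 to 16 (computed as (16 - 8)(4) - (1/2)(2)(4)^2), a change of -18.1775.

-18.18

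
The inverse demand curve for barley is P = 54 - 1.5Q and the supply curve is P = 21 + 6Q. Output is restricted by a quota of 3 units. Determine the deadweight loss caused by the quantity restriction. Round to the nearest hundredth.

7.35

Without the quota, 54 - 1.5Q = 21 + 6Q gives Q* = 4.4.
At Q = 3 the demand price is 54 - 1.5(3) = 49.5 and the supply price is 21 + 6(3) = 39.
DWL = (1/2)(gap between curves at 3) x (Q* - 3) = (1/2)(10.5)(1.4) = 7.35.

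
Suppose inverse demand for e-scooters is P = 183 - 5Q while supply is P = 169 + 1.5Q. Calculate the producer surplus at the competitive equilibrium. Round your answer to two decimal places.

Setting demand equal to supply, 14 = 6.5Q, so Q* = 2.1538 and P* = 172.2308.
Producer surplus is the triangle above supply below P*: (1/2)(2.1538)(172.2308 - 169) = (1/2)(2.1538)(3.2308) = 3.4793.

3.48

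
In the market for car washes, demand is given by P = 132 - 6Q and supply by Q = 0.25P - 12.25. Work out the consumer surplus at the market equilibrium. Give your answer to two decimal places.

206.67

Rewriting supply in inverse form: P = 49 + 4Q.
Set 132 - 6Q = 49 + 4Q, which gives 83 = 10Q, so Q* = 8.3 and P* = 132 - 6(8.3) = 82.2.
The demand choke price is 132, so CS = (1/2)(Q*)(132 - P*) = (1/2)(8.3)(49.8) = 206.67.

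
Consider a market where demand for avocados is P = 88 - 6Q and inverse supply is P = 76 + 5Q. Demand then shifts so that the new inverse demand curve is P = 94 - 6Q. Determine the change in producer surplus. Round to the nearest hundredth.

Initial equilibrium: Q_0 = 1.0909, P_0 = 81.4545; CS_0 = (1/2)(1.0909)(6.5455) = 3.5702, PS_0 = (1/2)(1.0909)(5.4545) = 2.9752.
New equilibrium: 94 - 6Q = 76 + 5Q gives Q_1 = 1.6364, P_1 = 84.1818; CS_1 = 8.0331, PS_1 = 6.6942.
Change in producer surplus = 6.6942 - 2.9752 = 3.719.

3.72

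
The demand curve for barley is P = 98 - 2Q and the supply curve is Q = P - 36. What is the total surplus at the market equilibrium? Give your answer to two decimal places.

640.67

Rewriting supply in inverse form: P = 36 + Q.
Equilibrium: 98 - 2Q = 36 + Q, so Q* = 20.6667 and P* = 56.6667.
CS = (1/2)(20.6667)(41.3333) = 427.1111 and PS = (1/2)(20.6667)(20.6667) = 213.5556, so total surplus = 640.6667.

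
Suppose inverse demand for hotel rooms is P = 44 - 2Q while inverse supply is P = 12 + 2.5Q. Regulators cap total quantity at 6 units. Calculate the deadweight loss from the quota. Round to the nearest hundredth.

Unrestricted equilibrium: Q* = (44 - 12)/(2 + 2.5) = 7.1111.
At Q = 6 the demand price is 44 - 2(6) = 32 and the supply price is 12 + 2.5(6) = 27.
Deadweight loss is the triangle between the curves from 6 to 7.1111: (1/2)(32 - 27)(7.1111 - 6) = 2.7778.

2.78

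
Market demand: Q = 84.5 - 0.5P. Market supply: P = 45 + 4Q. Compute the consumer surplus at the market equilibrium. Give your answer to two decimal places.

Rewriting demand in inverse form: P = 169 - 2Q.
Equilibrium: 169 - 2Q = 45 + 4Q, so Q* = 20.6667 and P* = 127.6667.
CS is the area between the demand curve and P* from 0 to Q*: (1/2)(20.6667)(41.3333) = 427.1111.

427.11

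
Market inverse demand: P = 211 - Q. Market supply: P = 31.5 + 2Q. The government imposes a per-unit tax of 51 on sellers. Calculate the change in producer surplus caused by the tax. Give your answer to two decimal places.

Pre-tax equilibrium: 211 - Q = 31.5 + 2Q gives Q* = 59.8333, P* = 151.1667.
With the tax, sellers need 51 more per unit: 211 - Q = 31.5 + 2Q + 51, so Q_t = 42.8333. Buyers pay P_b = 168.1667; sellers receive P_s = P_b - 51 = 117.1667.
Producers lose the trapezoid between P_s and P* out to Q_t plus the triangle from Q_t to Q*: change in PS = 1834.6944 - 3580.0278 = -1745.3333.

-1745.33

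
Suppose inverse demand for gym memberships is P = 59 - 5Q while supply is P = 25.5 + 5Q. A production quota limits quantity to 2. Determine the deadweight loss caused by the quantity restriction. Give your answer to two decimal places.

Without the quota, 59 - 5Q = 25.5 + 5Q gives Q* = 3.35.
At Q = 2 the demand price is 59 - 5(2) = 49 and the supply price is 25.5 + 5(2) = 35.5.
DWL = (1/2)(gap between curves at 2) x (Q* - 2) = (1/2)(13.5)(1.35) = 9.1125.

9.11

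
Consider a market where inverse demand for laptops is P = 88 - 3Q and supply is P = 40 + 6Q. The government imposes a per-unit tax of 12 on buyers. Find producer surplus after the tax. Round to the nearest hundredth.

Without the tax, 88 - 3Q = 40 + 6Q so Q* = 5.3333 and P* = 72.
A tax on buyers shifts demand down by 12: (88 - 12) - 3Q = 40 + 6Q, so Q_t = 4. Buyers pay P_b = 76; sellers receive P_s = P_b - 12 = 64.
PS = (1/2)(Q_t)(P_s - 40) = (1/2)(4)(24) = 48.

48.00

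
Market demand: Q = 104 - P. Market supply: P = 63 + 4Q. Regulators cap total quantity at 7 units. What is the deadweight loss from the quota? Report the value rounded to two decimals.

Rewriting demand in inverse form: P = 104 - Q.
Without the quota, 104 - Q = 63 + 4Q gives Q* = 8.2.
At Q = 7 the demand price is 104 - (7) = 97 and the supply price is 63 + 4(7) = 91.
Deadweight loss is the triangle between the curves from 7 to 8.2: (1/2)(97 - 91)(8.2 - 7) = 3.6.

3.60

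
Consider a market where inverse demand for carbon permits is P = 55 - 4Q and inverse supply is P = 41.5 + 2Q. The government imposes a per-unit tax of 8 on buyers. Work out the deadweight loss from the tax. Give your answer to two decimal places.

Without the tax, 55 - 4Q = 41.5 + 2Q so Q* = 2.25 and P* = 46.
A tax on buyers shifts demand down by 8: (55 - 8) - 4Q = 41.5 + 2Q, so Q_t = 0.9167. Buyers pay P_b = 51.3333; sellers receive P_s = P_b - 8 = 43.3333.
Deadweight loss is the triangle between the curves from Q_t to Q*: (1/2)(2.25 - 0.9167)(8) = 5.3333.

5.33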